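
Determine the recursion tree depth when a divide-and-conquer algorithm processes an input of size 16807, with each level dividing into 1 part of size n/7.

For divide and conquer with division factor 7:

Problem sizes at each level:
Level 0: 16807
Level 1: 2401
Level 2: 343
Level 3: 49
Level 4: 7
Level 5: 1

The root is level 0 and the size-1 base case is level 5 (the tree spans levels 0 through 5, i.e. 6 levels counting the root), so the depth is the number of divisions: log_7(16807) = 5

The recursion tree depth is log_7(16807) = 5. At each level, the problem size is divided by 7, so it takes 5 divisions to reduce to a base case of size 1. The algorithm makes 1 recursive call at each level.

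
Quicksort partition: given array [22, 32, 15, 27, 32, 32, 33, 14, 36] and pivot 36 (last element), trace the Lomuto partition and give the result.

Lomuto partition with pivot = 36:

Initial array: [22, 32, 15, 27, 32, 32, 33, 14, 36]

arr[0]=22 <= 36: swap with position 0, array becomes [22, 32, 15, 27, 32, 32, 33, 14, 36]
arr[1]=32 <= 36: swap with position 1, array becomes [22, 32, 15, 27, 32, 32, 33, 14, 36]
arr[2]=15 <= 36: swap with position 2, array becomes [22, 32, 15, 27, 32, 32, 33, 14, 36]
arr[3]=27 <= 36: swap with position 3, array becomes [22, 32, 15, 27, 32, 32, 33, 14, 36]
arr[4]=32 <= 36: swap with position 4, array becomes [22, 32, 15, 27, 32, 32, 33, 14, 36]
arr[5]=32 <= 36: swap with position 5, array becomes [22, 32, 15, 27, 32, 32, 33, 14, 36]
arr[6]=33 <= 36: swap with position 6, array becomes [22, 32, 15, 27, 32, 32, 33, 14, 36]
arr[7]=14 <= 36: swap with position 7, array becomes [22, 32, 15, 27, 32, 32, 33, 14, 36]

Place pivot at position 8: [22, 32, 15, 27, 32, 32, 33, 14, 36]
Pivot position: 8

After partitioning with pivot 36, the array becomes [22, 32, 15, 27, 32, 32, 33, 14, 36]. The pivot is placed at index 8. All elements to the left of the pivot are <= 36, and all elements to the right are > 36.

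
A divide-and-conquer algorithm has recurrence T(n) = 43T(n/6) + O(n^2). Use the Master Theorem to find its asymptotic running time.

Master Theorem for T(n) = 43T(n/6) + O(n^2):

a = 43, b = 6, c = 2
log_b(a) = log_6(43) = 2.0992

Case 1: c = 2 < log_6(43) = 2.0992
T(n) = O(n^(log_6 43))

For T(n) = 43T(n/6) + O(n^2): log_6(43) = 2.0992. This is Case 1 of the Master Theorem (c < log_b(a), work dominated by leaves), giving O(n^(log_6 43)).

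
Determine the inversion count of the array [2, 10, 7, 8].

Finding inversions in [2, 10, 7, 8]:

(1, 2): arr[1]=10 > arr[2]=7
(1, 3): arr[1]=10 > arr[3]=8

Total inversions: 2

The array has 2 inversion(s): (1,2), (1,3). Each pair (i,j) satisfies i < j and arr[i] > arr[j].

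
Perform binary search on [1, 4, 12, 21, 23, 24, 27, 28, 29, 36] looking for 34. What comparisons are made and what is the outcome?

Binary search for 34 in [1, 4, 12, 21, 23, 24, 27, 28, 29, 36]:

lo=0, hi=9, mid=4, arr[mid]=23 -> 23 < 34, search right half
lo=5, hi=9, mid=7, arr[mid]=28 -> 28 < 34, search right half
lo=8, hi=9, mid=8, arr[mid]=29 -> 29 < 34, search right half
lo=9, hi=9, mid=9, arr[mid]=36 -> 36 > 34, search left half
lo=9 > hi=8, target 34 not found

Binary search determines that 34 is not in the array after 4 comparisons. The search space was exhausted without finding the target.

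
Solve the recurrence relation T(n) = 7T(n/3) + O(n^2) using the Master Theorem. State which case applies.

Master Theorem for T(n) = 7T(n/3) + O(n^2):

a = 7, b = 3, c = 2
log_b(a) = log_3(7) = 1.7712

Case 3: c = 2 > log_3(7) = 1.7712
T(n) = O(n^2) = O(n^2)

For T(n) = 7T(n/3) + O(n^2): log_3(7) = 1.7712. This is Case 3 of the Master Theorem (c > log_b(a), work dominated by root), giving O(n^2).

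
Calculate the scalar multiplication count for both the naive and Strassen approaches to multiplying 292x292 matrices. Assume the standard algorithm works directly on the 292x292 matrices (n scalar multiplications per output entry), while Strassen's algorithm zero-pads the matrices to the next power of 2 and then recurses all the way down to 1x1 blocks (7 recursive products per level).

Matrix multiplication for 292x292 matrices:

Strassen's algorithm requires power-of-2 dimensions. Pad 292x292 to 512x512 (next power of 2).

Standard algorithm: 292^3 = 24897088 multiplications
Strassen's algorithm: 7^(log2(512)) = 7^9 = 40353607 multiplications
Difference: 24897088 - 40353607 = -15456519 (Strassen uses MORE here due to padding overhead — for small or just-over-power-of-2 n, padding can outweigh the per-level savings)

Standard: 24897088 multiplications (292^3). Strassen: 40353607 multiplications (7^9, after padding to 512x512). Strassen reduces 8 recursive multiplications to 7 at each level.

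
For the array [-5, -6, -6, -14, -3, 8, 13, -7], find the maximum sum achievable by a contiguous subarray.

Using Kadane's algorithm on [-5, -6, -6, -14, -3, 8, 13, -7]:

Scanning through the array:
Position 1 (value -6): max_ending_here = -6, max_so_far = -5
Position 2 (value -6): max_ending_here = -6, max_so_far = -5
Position 3 (value -14): max_ending_here = -14, max_so_far = -5
Position 4 (value -3): max_ending_here = -3, max_so_far = -3
Position 5 (value 8): max_ending_here = 8, max_so_far = 8
Position 6 (value 13): max_ending_here = 21, max_so_far = 21
Position 7 (value -7): max_ending_here = 14, max_so_far = 21

Maximum subarray: [8, 13]
Maximum sum: 21

The maximum subarray is [8, 13] with sum 21. This subarray runs from index 5 to index 6.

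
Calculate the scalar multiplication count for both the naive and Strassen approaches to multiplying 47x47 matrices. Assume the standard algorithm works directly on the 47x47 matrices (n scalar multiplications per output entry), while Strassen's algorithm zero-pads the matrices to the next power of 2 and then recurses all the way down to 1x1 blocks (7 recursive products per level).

Matrix multiplication for 47x47 matrices:

Strassen's algorithm requires power-of-2 dimensions. Pad 47x47 to 64x64 (next power of 2).

Standard algorithm: 47^3 = 103823 multiplications
Strassen's algorithm: 7^(log2(64)) = 7^6 = 117649 multiplications
Difference: 103823 - 117649 = -13826 (Strassen uses MORE here due to padding overhead — for small or just-over-power-of-2 n, padding can outweigh the per-level savings)

Standard: 103823 multiplications (47^3). Strassen: 117649 multiplications (7^6, after padding to 64x64). Strassen reduces 8 recursive multiplications to 7 at each level.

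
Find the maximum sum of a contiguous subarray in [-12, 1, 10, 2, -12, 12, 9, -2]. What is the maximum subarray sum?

Using Kadane's algorithm on [-12, 1, 10, 2, -12, 12, 9, -2]:

Scanning through the array:
Position 1 (value 1): max_ending_here = 1, max_so_far = 1
Position 2 (value 10): max_ending_here = 11, max_so_far = 11
Position 3 (value 2): max_ending_here = 13, max_so_far = 13
Position 4 (value -12): max_ending_here = 1, max_so_far = 13
Position 5 (value 12): max_ending_here = 13, max_so_far = 13
Position 6 (value 9): max_ending_here = 22, max_so_far = 22
Position 7 (value -2): max_ending_here = 20, max_so_far = 22

Maximum subarray: [1, 10, 2, -12, 12, 9]
Maximum sum: 22

The maximum subarray is [1, 10, 2, -12, 12, 9] with sum 22. This subarray runs from index 1 to index 6.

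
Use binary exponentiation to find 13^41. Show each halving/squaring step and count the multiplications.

Computing 13^41 by squaring (build up from 13^1; each line after the first costs one multiplication):

13^1 = 13
13^2 = (13^1)^2 = 13^2 = 169
13^4 = (13^2)^2 = 169^2 = 28561
13^5 = 13 * 13^4 = 13 * 28561 = 371293
13^10 = (13^5)^2 = 371293^2 = 137858491849
13^20 = (13^10)^2 = 137858491849^2 = 19004963774880799438801
13^40 = (13^20)^2 = 19004963774880799438801^2 = 361188648084531445929920877641340156544317601
13^41 = 13 * 13^40 = 13 * 361188648084531445929920877641340156544317601 = 4695452425098908797088971409337422035076128813

Result: 4695452425098908797088971409337422035076128813
Multiplications needed: 7 (7 lines after 13^1)

13^41 = 4695452425098908797088971409337422035076128813. Using exponentiation by squaring, this requires 7 multiplications. The key idea: if the exponent is even, square the half-power; if odd, multiply by the base once.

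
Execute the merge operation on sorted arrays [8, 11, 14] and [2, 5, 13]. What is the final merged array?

Merging process:

Compare 8 vs 2: take 2 from right. Merged: [2]
Compare 8 vs 5: take 5 from right. Merged: [2, 5]
Compare 8 vs 13: take 8 from left. Merged: [2, 5, 8]
Compare 11 vs 13: take 11 from left. Merged: [2, 5, 8, 11]
Compare 14 vs 13: take 13 from right. Merged: [2, 5, 8, 11, 13]
Append remaining from left: [14]. Merged: [2, 5, 8, 11, 13, 14]

Final merged array: [2, 5, 8, 11, 13, 14]
Total comparisons: 5

The merged array is [2, 5, 8, 11, 13, 14], requiring 5 comparisons. The merge step runs in O(n) time where n is the total number of elements.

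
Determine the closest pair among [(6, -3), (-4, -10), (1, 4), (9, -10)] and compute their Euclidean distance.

Computing all pairwise distances among 4 points:

d((6, -3), (-4, -10)) = 12.2066
d((6, -3), (1, 4)) = 8.6023
d((6, -3), (9, -10)) = 7.6158 <-- minimum
d((-4, -10), (1, 4)) = 14.8661
d((-4, -10), (9, -10)) = 13.0
d((1, 4), (9, -10)) = 16.1245

Closest pair: (6, -3) and (9, -10) with distance 7.6158

The closest pair is (6, -3) and (9, -10) with Euclidean distance 7.6158. For 4 points, brute-force pairwise comparison is shown above. For large n, the divide-and-conquer algorithm (sort by x, recurse on halves, check the dividing strip) achieves O(n log n).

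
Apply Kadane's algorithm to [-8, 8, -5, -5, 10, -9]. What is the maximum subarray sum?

Using Kadane's algorithm on [-8, 8, -5, -5, 10, -9]:

Scanning through the array:
Position 1 (value 8): max_ending_here = 8, max_so_far = 8
Position 2 (value -5): max_ending_here = 3, max_so_far = 8
Position 3 (value -5): max_ending_here = -2, max_so_far = 8
Position 4 (value 10): max_ending_here = 10, max_so_far = 10
Position 5 (value -9): max_ending_here = 1, max_so_far = 10

Maximum subarray: [10]
Maximum sum: 10

The maximum subarray is [10] with sum 10. This subarray runs from index 4 to index 4.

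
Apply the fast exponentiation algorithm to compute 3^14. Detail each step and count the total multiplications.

Computing 3^14 by squaring (build up from 3^1; each line after the first costs one multiplication):

3^1 = 3
3^2 = (3^1)^2 = 3^2 = 9
3^3 = 3 * 3^2 = 3 * 9 = 27
3^6 = (3^3)^2 = 27^2 = 729
3^7 = 3 * 3^6 = 3 * 729 = 2187
3^14 = (3^7)^2 = 2187^2 = 4782969

Result: 4782969
Multiplications needed: 5 (5 lines after 3^1)

3^14 = 4782969. Using exponentiation by squaring, this requires 5 multiplications. The key idea: if the exponent is even, square the half-power; if odd, multiply by the base once.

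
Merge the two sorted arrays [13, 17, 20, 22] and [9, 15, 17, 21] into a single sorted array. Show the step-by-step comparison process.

Merging process:

Compare 13 vs 9: take 9 from right. Merged: [9]
Compare 13 vs 15: take 13 from left. Merged: [9, 13]
Compare 17 vs 15: take 15 from right. Merged: [9, 13, 15]
Compare 17 vs 17: take 17 from left. Merged: [9, 13, 15, 17]
Compare 20 vs 17: take 17 from right. Merged: [9, 13, 15, 17, 17]
Compare 20 vs 21: take 20 from left. Merged: [9, 13, 15, 17, 17, 20]
Compare 22 vs 21: take 21 from right. Merged: [9, 13, 15, 17, 17, 20, 21]
Append remaining from left: [22]. Merged: [9, 13, 15, 17, 17, 20, 21, 22]

Final merged array: [9, 13, 15, 17, 17, 20, 21, 22]
Total comparisons: 7

The merged array is [9, 13, 15, 17, 17, 20, 21, 22], requiring 7 comparisons. The merge step runs in O(n) time where n is the total number of elements.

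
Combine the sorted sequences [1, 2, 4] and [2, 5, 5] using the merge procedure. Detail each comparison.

Merging process:

Compare 1 vs 2: take 1 from left. Merged: [1]
Compare 2 vs 2: take 2 from left. Merged: [1, 2]
Compare 4 vs 2: take 2 from right. Merged: [1, 2, 2]
Compare 4 vs 5: take 4 from left. Merged: [1, 2, 2, 4]
Append remaining from right: [5, 5]. Merged: [1, 2, 2, 4, 5, 5]

Final merged array: [1, 2, 2, 4, 5, 5]
Total comparisons: 4

The merged array is [1, 2, 2, 4, 5, 5], requiring 4 comparisons. The merge step runs in O(n) time where n is the total number of elements.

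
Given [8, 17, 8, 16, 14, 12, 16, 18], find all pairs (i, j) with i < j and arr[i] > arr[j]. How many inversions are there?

Finding inversions in [8, 17, 8, 16, 14, 12, 16, 18]:

(1, 2): arr[1]=17 > arr[2]=8
(1, 3): arr[1]=17 > arr[3]=16
(1, 4): arr[1]=17 > arr[4]=14
(1, 5): arr[1]=17 > arr[5]=12
(1, 6): arr[1]=17 > arr[6]=16
(3, 4): arr[3]=16 > arr[4]=14
(3, 5): arr[3]=16 > arr[5]=12
(4, 5): arr[4]=14 > arr[5]=12

Total inversions: 8

The array has 8 inversion(s): (1,2), (1,3), (1,4), (1,5), (1,6), (3,4), (3,5), (4,5). Each pair (i,j) satisfies i < j and arr[i] > arr[j].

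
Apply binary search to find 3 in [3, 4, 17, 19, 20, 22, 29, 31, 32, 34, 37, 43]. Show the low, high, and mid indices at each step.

Binary search for 3 in [3, 4, 17, 19, 20, 22, 29, 31, 32, 34, 37, 43]:

lo=0, hi=11, mid=5, arr[mid]=22 -> 22 > 3, search left half
lo=0, hi=4, mid=2, arr[mid]=17 -> 17 > 3, search left half
lo=0, hi=1, mid=0, arr[mid]=3 -> Found target at index 0!

Binary search finds 3 at index 0 after 3 comparisons. The search repeatedly halves the search space by comparing with the middle element.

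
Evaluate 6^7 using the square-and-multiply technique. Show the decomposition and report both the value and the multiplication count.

Computing 6^7 by squaring (build up from 6^1; each line after the first costs one multiplication):

6^1 = 6
6^2 = (6^1)^2 = 6^2 = 36
6^3 = 6 * 6^2 = 6 * 36 = 216
6^6 = (6^3)^2 = 216^2 = 46656
6^7 = 6 * 6^6 = 6 * 46656 = 279936

Result: 279936
Multiplications needed: 4 (4 lines after 6^1)

6^7 = 279936. Using exponentiation by squaring, this requires 4 multiplications. The key idea: if the exponent is even, square the half-power; if odd, multiply by the base once.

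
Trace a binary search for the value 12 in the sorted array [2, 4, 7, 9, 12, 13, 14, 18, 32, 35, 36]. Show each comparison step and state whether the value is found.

Binary search for 12 in [2, 4, 7, 9, 12, 13, 14, 18, 32, 35, 36]:

lo=0, hi=10, mid=5, arr[mid]=13 -> 13 > 12, search left half
lo=0, hi=4, mid=2, arr[mid]=7 -> 7 < 12, search right half
lo=3, hi=4, mid=3, arr[mid]=9 -> 9 < 12, search right half
lo=4, hi=4, mid=4, arr[mid]=12 -> Found target at index 4!

Binary search finds 12 at index 4 after 4 comparisons. The search repeatedly halves the search space by comparing with the middle element.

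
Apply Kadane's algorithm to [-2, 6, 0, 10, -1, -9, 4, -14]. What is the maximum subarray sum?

Using Kadane's algorithm on [-2, 6, 0, 10, -1, -9, 4, -14]:

Scanning through the array:
Position 1 (value 6): max_ending_here = 6, max_so_far = 6
Position 2 (value 0): max_ending_here = 6, max_so_far = 6
Position 3 (value 10): max_ending_here = 16, max_so_far = 16
Position 4 (value -1): max_ending_here = 15, max_so_far = 16
Position 5 (value -9): max_ending_here = 6, max_so_far = 16
Position 6 (value 4): max_ending_here = 10, max_so_far = 16
Position 7 (value -14): max_ending_here = -4, max_so_far = 16

Maximum subarray: [6, 0, 10]
Maximum sum: 16

The maximum subarray is [6, 0, 10] with sum 16. This subarray runs from index 1 to index 3.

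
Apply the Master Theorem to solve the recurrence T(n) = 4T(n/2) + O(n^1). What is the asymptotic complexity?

Master Theorem for T(n) = 4T(n/2) + O(n^1):

a = 4, b = 2, c = 1
log_b(a) = log_2(4) = 2.0000

Case 1: c = 1 < log_2(4) = 2.0000
T(n) = O(n^(log_2 4)) = O(n^2)

For T(n) = 4T(n/2) + O(n^1): log_2(4) = 2.0000. This is Case 1 of the Master Theorem (c < log_b(a), work dominated by leaves), giving O(n^2).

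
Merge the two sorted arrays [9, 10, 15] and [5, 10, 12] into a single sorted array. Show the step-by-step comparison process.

Merging process:

Compare 9 vs 5: take 5 from right. Merged: [5]
Compare 9 vs 10: take 9 from left. Merged: [5, 9]
Compare 10 vs 10: take 10 from left. Merged: [5, 9, 10]
Compare 15 vs 10: take 10 from right. Merged: [5, 9, 10, 10]
Compare 15 vs 12: take 12 from right. Merged: [5, 9, 10, 10, 12]
Append remaining from left: [15]. Merged: [5, 9, 10, 10, 12, 15]

Final merged array: [5, 9, 10, 10, 12, 15]
Total comparisons: 5

The merged array is [5, 9, 10, 10, 12, 15], requiring 5 comparisons. The merge step runs in O(n) time where n is the total number of elements.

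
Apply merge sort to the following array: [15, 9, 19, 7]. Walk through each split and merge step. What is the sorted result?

Merge sort trace:

Split: [15, 9, 19, 7] -> [15, 9] and [19, 7]
  Split: [15, 9] -> [15] and [9]
  Merge: [15] + [9] -> [9, 15]
  Split: [19, 7] -> [19] and [7]
  Merge: [19] + [7] -> [7, 19]
Merge: [9, 15] + [7, 19] -> [7, 9, 15, 19]

Final sorted array: [7, 9, 15, 19]

The merge sort proceeds by recursively splitting the array and merging sorted halves.
After all merges, the sorted array is [7, 9, 15, 19].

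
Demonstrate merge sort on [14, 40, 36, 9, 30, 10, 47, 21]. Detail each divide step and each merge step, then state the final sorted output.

Merge sort trace:

Split: [14, 40, 36, 9, 30, 10, 47, 21] -> [14, 40, 36, 9] and [30, 10, 47, 21]
  Split: [14, 40, 36, 9] -> [14, 40] and [36, 9]
    Split: [14, 40] -> [14] and [40]
    Merge: [14] + [40] -> [14, 40]
    Split: [36, 9] -> [36] and [9]
    Merge: [36] + [9] -> [9, 36]
  Merge: [14, 40] + [9, 36] -> [9, 14, 36, 40]
  Split: [30, 10, 47, 21] -> [30, 10] and [47, 21]
    Split: [30, 10] -> [30] and [10]
    Merge: [30] + [10] -> [10, 30]
    Split: [47, 21] -> [47] and [21]
    Merge: [47] + [21] -> [21, 47]
  Merge: [10, 30] + [21, 47] -> [10, 21, 30, 47]
Merge: [9, 14, 36, 40] + [10, 21, 30, 47] -> [9, 10, 14, 21, 30, 36, 40, 47]

Final sorted array: [9, 10, 14, 21, 30, 36, 40, 47]

The merge sort proceeds by recursively splitting the array and merging sorted halves.
After all merges, the sorted array is [9, 10, 14, 21, 30, 36, 40, 47].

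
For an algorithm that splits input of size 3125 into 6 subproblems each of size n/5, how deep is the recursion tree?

For divide and conquer with division factor 5:

Problem sizes at each level:
Level 0: 3125
Level 1: 625
Level 2: 125
Level 3: 25
Level 4: 5
Level 5: 1

The root is level 0 and the size-1 base case is level 5 (the tree spans levels 0 through 5, i.e. 6 levels counting the root), so the depth is the number of divisions: log_5(3125) = 5

The recursion tree depth is log_5(3125) = 5. At each level, the problem size is divided by 5, so it takes 5 divisions to reduce to a base case of size 1. The algorithm makes 6 recursive calls at each level.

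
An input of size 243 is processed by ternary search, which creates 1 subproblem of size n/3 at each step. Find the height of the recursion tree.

For divide and conquer with division factor 3:

Problem sizes at each level:
Level 0: 243
Level 1: 81
Level 2: 27
Level 3: 9
Level 4: 3
Level 5: 1

The root is level 0 and the size-1 base case is level 5 (the tree spans levels 0 through 5, i.e. 6 levels counting the root), so the depth is the number of divisions: log_3(243) = 5

The recursion tree depth is log_3(243) = 5. At each level, the problem size is divided by 3, so it takes 5 divisions to reduce to a base case of size 1. The algorithm makes 1 recursive call at each level.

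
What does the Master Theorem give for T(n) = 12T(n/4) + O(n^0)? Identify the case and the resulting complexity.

Master Theorem for T(n) = 12T(n/4) + O(n^0):

a = 12, b = 4, c = 0
log_b(a) = log_4(12) = 1.7925

Case 1: c = 0 < log_4(12) = 1.7925
T(n) = O(n^(log_4 12))

For T(n) = 12T(n/4) + O(n^0): log_4(12) = 1.7925. This is Case 1 of the Master Theorem (c < log_b(a), work dominated by leaves), giving O(n^(log_4 12)).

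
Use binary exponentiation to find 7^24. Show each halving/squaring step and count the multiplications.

Computing 7^24 by squaring (build up from 7^1; each line after the first costs one multiplication):

7^1 = 7
7^2 = (7^1)^2 = 7^2 = 49
7^3 = 7 * 7^2 = 7 * 49 = 343
7^6 = (7^3)^2 = 343^2 = 117649
7^12 = (7^6)^2 = 117649^2 = 13841287201
7^24 = (7^12)^2 = 13841287201^2 = 191581231380566414401

Result: 191581231380566414401
Multiplications needed: 5 (5 lines after 7^1)

7^24 = 191581231380566414401. Using exponentiation by squaring, this requires 5 multiplications. The key idea: if the exponent is even, square the half-power; if odd, multiply by the base once.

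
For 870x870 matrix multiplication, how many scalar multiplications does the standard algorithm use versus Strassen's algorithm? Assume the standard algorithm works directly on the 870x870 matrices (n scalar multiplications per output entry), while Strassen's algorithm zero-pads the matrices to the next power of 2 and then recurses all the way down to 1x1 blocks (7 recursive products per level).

Matrix multiplication for 870x870 matrices:

Strassen's algorithm requires power-of-2 dimensions. Pad 870x870 to 1024x1024 (next power of 2).

Standard algorithm: 870^3 = 658503000 multiplications
Strassen's algorithm: 7^(log2(1024)) = 7^10 = 282475249 multiplications
Savings: 658503000 - 282475249 = 376027751 multiplications

Standard: 658503000 multiplications (870^3). Strassen: 282475249 multiplications (7^10, after padding to 1024x1024). Strassen reduces 8 recursive multiplications to 7 at each level.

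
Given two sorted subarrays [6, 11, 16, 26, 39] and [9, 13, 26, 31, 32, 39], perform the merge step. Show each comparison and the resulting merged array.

Merging process:

Compare 6 vs 9: take 6 from left. Merged: [6]
Compare 11 vs 9: take 9 from right. Merged: [6, 9]
Compare 11 vs 13: take 11 from left. Merged: [6, 9, 11]
Compare 16 vs 13: take 13 from right. Merged: [6, 9, 11, 13]
Compare 16 vs 26: take 16 from left. Merged: [6, 9, 11, 13, 16]
Compare 26 vs 26: take 26 from left. Merged: [6, 9, 11, 13, 16, 26]
Compare 39 vs 26: take 26 from right. Merged: [6, 9, 11, 13, 16, 26, 26]
Compare 39 vs 31: take 31 from right. Merged: [6, 9, 11, 13, 16, 26, 26, 31]
Compare 39 vs 32: take 32 from right. Merged: [6, 9, 11, 13, 16, 26, 26, 31, 32]
Compare 39 vs 39: take 39 from left. Merged: [6, 9, 11, 13, 16, 26, 26, 31, 32, 39]
Append remaining from right: [39]. Merged: [6, 9, 11, 13, 16, 26, 26, 31, 32, 39, 39]

Final merged array: [6, 9, 11, 13, 16, 26, 26, 31, 32, 39, 39]
Total comparisons: 10

The merged array is [6, 9, 11, 13, 16, 26, 26, 31, 32, 39, 39], requiring 10 comparisons. The merge step runs in O(n) time where n is the total number of elements.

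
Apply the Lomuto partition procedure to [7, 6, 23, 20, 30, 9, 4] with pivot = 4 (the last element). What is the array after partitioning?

Lomuto partition with pivot = 4:

Initial array: [7, 6, 23, 20, 30, 9, 4]

arr[0]=7 > 4: no swap
arr[1]=6 > 4: no swap
arr[2]=23 > 4: no swap
arr[3]=20 > 4: no swap
arr[4]=30 > 4: no swap
arr[5]=9 > 4: no swap

Place pivot at position 0: [4, 6, 23, 20, 30, 9, 7]
Pivot position: 0

After partitioning with pivot 4, the array becomes [4, 6, 23, 20, 30, 9, 7]. The pivot is placed at index 0. All elements to the left of the pivot are <= 4, and all elements to the right are > 4.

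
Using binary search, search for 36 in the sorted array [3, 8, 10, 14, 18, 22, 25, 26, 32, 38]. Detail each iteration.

Binary search for 36 in [3, 8, 10, 14, 18, 22, 25, 26, 32, 38]:

lo=0, hi=9, mid=4, arr[mid]=18 -> 18 < 36, search right half
lo=5, hi=9, mid=7, arr[mid]=26 -> 26 < 36, search right half
lo=8, hi=9, mid=8, arr[mid]=32 -> 32 < 36, search right half
lo=9, hi=9, mid=9, arr[mid]=38 -> 38 > 36, search left half
lo=9 > hi=8, target 36 not found

Binary search determines that 36 is not in the array after 4 comparisons. The search space was exhausted without finding the target.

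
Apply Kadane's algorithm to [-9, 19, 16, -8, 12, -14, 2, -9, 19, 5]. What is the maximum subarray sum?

Using Kadane's algorithm on [-9, 19, 16, -8, 12, -14, 2, -9, 19, 5]:

Scanning through the array:
Position 1 (value 19): max_ending_here = 19, max_so_far = 19
Position 2 (value 16): max_ending_here = 35, max_so_far = 35
Position 3 (value -8): max_ending_here = 27, max_so_far = 35
Position 4 (value 12): max_ending_here = 39, max_so_far = 39
Position 5 (value -14): max_ending_here = 25, max_so_far = 39
Position 6 (value 2): max_ending_here = 27, max_so_far = 39
Position 7 (value -9): max_ending_here = 18, max_so_far = 39
Position 8 (value 19): max_ending_here = 37, max_so_far = 39
Position 9 (value 5): max_ending_here = 42, max_so_far = 42

Maximum subarray: [19, 16, -8, 12, -14, 2, -9, 19, 5]
Maximum sum: 42

The maximum subarray is [19, 16, -8, 12, -14, 2, -9, 19, 5] with sum 42. This subarray runs from index 1 to index 9.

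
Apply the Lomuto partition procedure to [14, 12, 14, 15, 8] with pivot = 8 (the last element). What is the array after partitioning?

Lomuto partition with pivot = 8:

Initial array: [14, 12, 14, 15, 8]

arr[0]=14 > 8: no swap
arr[1]=12 > 8: no swap
arr[2]=14 > 8: no swap
arr[3]=15 > 8: no swap

Place pivot at position 0: [8, 12, 14, 15, 14]
Pivot position: 0

After partitioning with pivot 8, the array becomes [8, 12, 14, 15, 14]. The pivot is placed at index 0. All elements to the left of the pivot are <= 8, and all elements to the right are > 8.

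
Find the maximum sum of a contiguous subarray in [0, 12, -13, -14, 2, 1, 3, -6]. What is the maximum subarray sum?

Using Kadane's algorithm on [0, 12, -13, -14, 2, 1, 3, -6]:

Scanning through the array:
Position 1 (value 12): max_ending_here = 12, max_so_far = 12
Position 2 (value -13): max_ending_here = -1, max_so_far = 12
Position 3 (value -14): max_ending_here = -14, max_so_far = 12
Position 4 (value 2): max_ending_here = 2, max_so_far = 12
Position 5 (value 1): max_ending_here = 3, max_so_far = 12
Position 6 (value 3): max_ending_here = 6, max_so_far = 12
Position 7 (value -6): max_ending_here = 0, max_so_far = 12

Maximum subarray: [0, 12]
Maximum sum: 12

The maximum subarray is [0, 12] with sum 12. This subarray runs from index 0 to index 1.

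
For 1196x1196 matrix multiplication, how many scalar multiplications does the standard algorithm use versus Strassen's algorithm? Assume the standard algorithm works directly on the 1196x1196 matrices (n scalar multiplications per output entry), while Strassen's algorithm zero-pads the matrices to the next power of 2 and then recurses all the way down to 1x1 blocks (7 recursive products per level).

Matrix multiplication for 1196x1196 matrices:

Strassen's algorithm requires power-of-2 dimensions. Pad 1196x1196 to 2048x2048 (next power of 2).

Standard algorithm: 1196^3 = 1710777536 multiplications
Strassen's algorithm: 7^(log2(2048)) = 7^11 = 1977326743 multiplications
Difference: 1710777536 - 1977326743 = -266549207 (Strassen uses MORE here due to padding overhead — for small or just-over-power-of-2 n, padding can outweigh the per-level savings)

Standard: 1710777536 multiplications (1196^3). Strassen: 1977326743 multiplications (7^11, after padding to 2048x2048). Strassen reduces 8 recursive multiplications to 7 at each level.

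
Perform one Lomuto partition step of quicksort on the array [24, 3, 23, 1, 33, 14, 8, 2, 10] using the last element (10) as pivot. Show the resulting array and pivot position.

Lomuto partition with pivot = 10:

Initial array: [24, 3, 23, 1, 33, 14, 8, 2, 10]

arr[0]=24 > 10: no swap
arr[1]=3 <= 10: swap with position 0, array becomes [3, 24, 23, 1, 33, 14, 8, 2, 10]
arr[2]=23 > 10: no swap
arr[3]=1 <= 10: swap with position 1, array becomes [3, 1, 23, 24, 33, 14, 8, 2, 10]
arr[4]=33 > 10: no swap
arr[5]=14 > 10: no swap
arr[6]=8 <= 10: swap with position 2, array becomes [3, 1, 8, 24, 33, 14, 23, 2, 10]
arr[7]=2 <= 10: swap with position 3, array becomes [3, 1, 8, 2, 33, 14, 23, 24, 10]

Place pivot at position 4: [3, 1, 8, 2, 10, 14, 23, 24, 33]
Pivot position: 4

After partitioning with pivot 10, the array becomes [3, 1, 8, 2, 10, 14, 23, 24, 33]. The pivot is placed at index 4. All elements to the left of the pivot are <= 10, and all elements to the right are > 10.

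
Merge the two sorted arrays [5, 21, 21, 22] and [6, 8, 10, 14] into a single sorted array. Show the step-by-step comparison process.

Merging process:

Compare 5 vs 6: take 5 from left. Merged: [5]
Compare 21 vs 6: take 6 from right. Merged: [5, 6]
Compare 21 vs 8: take 8 from right. Merged: [5, 6, 8]
Compare 21 vs 10: take 10 from right. Merged: [5, 6, 8, 10]
Compare 21 vs 14: take 14 from right. Merged: [5, 6, 8, 10, 14]
Append remaining from left: [21, 21, 22]. Merged: [5, 6, 8, 10, 14, 21, 21, 22]

Final merged array: [5, 6, 8, 10, 14, 21, 21, 22]
Total comparisons: 5

The merged array is [5, 6, 8, 10, 14, 21, 21, 22], requiring 5 comparisons. The merge step runs in O(n) time where n is the total number of elements.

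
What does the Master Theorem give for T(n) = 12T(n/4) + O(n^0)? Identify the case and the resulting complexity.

Master Theorem for T(n) = 12T(n/4) + O(n^0):

a = 12, b = 4, c = 0
log_b(a) = log_4(12) = 1.7925

Case 1: c = 0 < log_4(12) = 1.7925
T(n) = O(n^(log_4 12))

For T(n) = 12T(n/4) + O(n^0): log_4(12) = 1.7925. This is Case 1 of the Master Theorem (c < log_b(a), work dominated by leaves), giving O(n^(log_4 12)).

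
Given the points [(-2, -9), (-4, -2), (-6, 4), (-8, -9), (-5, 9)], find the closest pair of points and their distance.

Computing all pairwise distances among 5 points:

d((-2, -9), (-4, -2)) = 7.2801
d((-2, -9), (-6, 4)) = 13.6015
d((-2, -9), (-8, -9)) = 6.0
d((-2, -9), (-5, 9)) = 18.2483
d((-4, -2), (-6, 4)) = 6.3246
d((-4, -2), (-8, -9)) = 8.0623
d((-4, -2), (-5, 9)) = 11.0454
d((-6, 4), (-8, -9)) = 13.1529
d((-6, 4), (-5, 9)) = 5.099 <-- minimum
d((-8, -9), (-5, 9)) = 18.2483

Closest pair: (-6, 4) and (-5, 9) with distance 5.099

The closest pair is (-6, 4) and (-5, 9) with Euclidean distance 5.099. For 5 points, brute-force pairwise comparison is shown above. For large n, the divide-and-conquer algorithm (sort by x, recurse on halves, check the dividing strip) achieves O(n log n).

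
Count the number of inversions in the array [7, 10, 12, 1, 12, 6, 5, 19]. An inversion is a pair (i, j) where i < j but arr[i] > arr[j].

Finding inversions in [7, 10, 12, 1, 12, 6, 5, 19]:

(0, 3): arr[0]=7 > arr[3]=1
(0, 5): arr[0]=7 > arr[5]=6
(0, 6): arr[0]=7 > arr[6]=5
(1, 3): arr[1]=10 > arr[3]=1
(1, 5): arr[1]=10 > arr[5]=6
(1, 6): arr[1]=10 > arr[6]=5
(2, 3): arr[2]=12 > arr[3]=1
(2, 5): arr[2]=12 > arr[5]=6
(2, 6): arr[2]=12 > arr[6]=5
(4, 5): arr[4]=12 > arr[5]=6
(4, 6): arr[4]=12 > arr[6]=5
(5, 6): arr[5]=6 > arr[6]=5

Total inversions: 12

The array has 12 inversion(s): (0,3), (0,5), (0,6), (1,3), (1,5), (1,6), (2,3), (2,5), (2,6), (4,5), (4,6), (5,6). Each pair (i,j) satisfies i < j and arr[i] > arr[j].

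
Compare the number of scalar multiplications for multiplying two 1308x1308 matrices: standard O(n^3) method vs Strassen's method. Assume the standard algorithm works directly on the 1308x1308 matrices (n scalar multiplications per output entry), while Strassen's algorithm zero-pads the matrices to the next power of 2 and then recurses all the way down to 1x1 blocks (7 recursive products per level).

Matrix multiplication for 1308x1308 matrices:

Strassen's algorithm requires power-of-2 dimensions. Pad 1308x1308 to 2048x2048 (next power of 2).

Standard algorithm: 1308^3 = 2237810112 multiplications
Strassen's algorithm: 7^(log2(2048)) = 7^11 = 1977326743 multiplications
Savings: 2237810112 - 1977326743 = 260483369 multiplications

Standard: 2237810112 multiplications (1308^3). Strassen: 1977326743 multiplications (7^11, after padding to 2048x2048). Strassen reduces 8 recursive multiplications to 7 at each level.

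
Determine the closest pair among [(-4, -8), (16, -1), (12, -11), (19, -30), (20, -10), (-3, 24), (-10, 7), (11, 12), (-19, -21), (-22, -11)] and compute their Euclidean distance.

Computing all pairwise distances among 10 points:

d((-4, -8), (16, -1)) = 21.1896
d((-4, -8), (12, -11)) = 16.2788
d((-4, -8), (19, -30)) = 31.8277
d((-4, -8), (20, -10)) = 24.0832
d((-4, -8), (-3, 24)) = 32.0156
d((-4, -8), (-10, 7)) = 16.1555
d((-4, -8), (11, 12)) = 25.0
d((-4, -8), (-19, -21)) = 19.8494
d((-4, -8), (-22, -11)) = 18.2483
d((16, -1), (12, -11)) = 10.7703
d((16, -1), (19, -30)) = 29.1548
d((16, -1), (20, -10)) = 9.8489
d((16, -1), (-3, 24)) = 31.4006
d((16, -1), (-10, 7)) = 27.2029
d((16, -1), (11, 12)) = 13.9284
d((16, -1), (-19, -21)) = 40.3113
d((16, -1), (-22, -11)) = 39.2938
d((12, -11), (19, -30)) = 20.2485
d((12, -11), (20, -10)) = 8.0623 <-- minimum
d((12, -11), (-3, 24)) = 38.0789
d((12, -11), (-10, 7)) = 28.4253
d((12, -11), (11, 12)) = 23.0217
d((12, -11), (-19, -21)) = 32.573
d((12, -11), (-22, -11)) = 34.0
d((19, -30), (20, -10)) = 20.025
d((19, -30), (-3, 24)) = 58.3095
d((19, -30), (-10, 7)) = 47.0106
d((19, -30), (11, 12)) = 42.7551
d((19, -30), (-19, -21)) = 39.0512
d((19, -30), (-22, -11)) = 45.1885
d((20, -10), (-3, 24)) = 41.0488
d((20, -10), (-10, 7)) = 34.4819
d((20, -10), (11, 12)) = 23.7697
d((20, -10), (-19, -21)) = 40.5216
d((20, -10), (-22, -11)) = 42.0119
d((-3, 24), (-10, 7)) = 18.3848
d((-3, 24), (11, 12)) = 18.4391
d((-3, 24), (-19, -21)) = 47.7598
d((-3, 24), (-22, -11)) = 39.8246
d((-10, 7), (11, 12)) = 21.587
d((-10, 7), (-19, -21)) = 29.4109
d((-10, 7), (-22, -11)) = 21.6333
d((11, 12), (-19, -21)) = 44.5982
d((11, 12), (-22, -11)) = 40.2244
d((-19, -21), (-22, -11)) = 10.4403

Closest pair: (12, -11) and (20, -10) with distance 8.0623

The closest pair is (12, -11) and (20, -10) with Euclidean distance 8.0623. For 10 points, brute-force pairwise comparison is shown above. For large n, the divide-and-conquer algorithm (sort by x, recurse on halves, check the dividing strip) achieves O(n log n).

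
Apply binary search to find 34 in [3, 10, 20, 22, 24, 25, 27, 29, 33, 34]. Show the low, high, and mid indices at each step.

Binary search for 34 in [3, 10, 20, 22, 24, 25, 27, 29, 33, 34]:

lo=0, hi=9, mid=4, arr[mid]=24 -> 24 < 34, search right half
lo=5, hi=9, mid=7, arr[mid]=29 -> 29 < 34, search right half
lo=8, hi=9, mid=8, arr[mid]=33 -> 33 < 34, search right half
lo=9, hi=9, mid=9, arr[mid]=34 -> Found target at index 9!

Binary search finds 34 at index 9 after 4 comparisons. The search repeatedly halves the search space by comparing with the middle element.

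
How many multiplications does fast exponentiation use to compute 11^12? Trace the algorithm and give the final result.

Computing 11^12 by squaring (build up from 11^1; each line after the first costs one multiplication):

11^1 = 11
11^2 = (11^1)^2 = 11^2 = 121
11^3 = 11 * 11^2 = 11 * 121 = 1331
11^6 = (11^3)^2 = 1331^2 = 1771561
11^12 = (11^6)^2 = 1771561^2 = 3138428376721

Result: 3138428376721
Multiplications needed: 4 (4 lines after 11^1)

11^12 = 3138428376721. Using exponentiation by squaring, this requires 4 multiplications. The key idea: if the exponent is even, square the half-power; if odd, multiply by the base once.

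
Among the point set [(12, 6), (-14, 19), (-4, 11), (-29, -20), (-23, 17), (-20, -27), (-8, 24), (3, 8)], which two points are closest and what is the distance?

Computing all pairwise distances among 8 points:

d((12, 6), (-14, 19)) = 29.0689
d((12, 6), (-4, 11)) = 16.7631
d((12, 6), (-29, -20)) = 48.5489
d((12, 6), (-23, 17)) = 36.6879
d((12, 6), (-20, -27)) = 45.9674
d((12, 6), (-8, 24)) = 26.9072
d((12, 6), (3, 8)) = 9.2195
d((-14, 19), (-4, 11)) = 12.8062
d((-14, 19), (-29, -20)) = 41.7852
d((-14, 19), (-23, 17)) = 9.2195
d((-14, 19), (-20, -27)) = 46.3897
d((-14, 19), (-8, 24)) = 7.8102
d((-14, 19), (3, 8)) = 20.2485
d((-4, 11), (-29, -20)) = 39.8246
d((-4, 11), (-23, 17)) = 19.9249
d((-4, 11), (-20, -27)) = 41.2311
d((-4, 11), (-8, 24)) = 13.6015
d((-4, 11), (3, 8)) = 7.6158 <-- minimum
d((-29, -20), (-23, 17)) = 37.4833
d((-29, -20), (-20, -27)) = 11.4018
d((-29, -20), (-8, 24)) = 48.7545
d((-29, -20), (3, 8)) = 42.5206
d((-23, 17), (-20, -27)) = 44.1022
d((-23, 17), (-8, 24)) = 16.5529
d((-23, 17), (3, 8)) = 27.5136
d((-20, -27), (-8, 24)) = 52.3927
d((-20, -27), (3, 8)) = 41.8808
d((-8, 24), (3, 8)) = 19.4165

Closest pair: (-4, 11) and (3, 8) with distance 7.6158

The closest pair is (-4, 11) and (3, 8) with Euclidean distance 7.6158. For 8 points, brute-force pairwise comparison is shown above. For large n, the divide-and-conquer algorithm (sort by x, recurse on halves, check the dividing strip) achieves O(n log n).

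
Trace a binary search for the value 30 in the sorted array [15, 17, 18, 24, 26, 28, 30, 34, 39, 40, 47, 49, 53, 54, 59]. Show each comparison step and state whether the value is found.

Binary search for 30 in [15, 17, 18, 24, 26, 28, 30, 34, 39, 40, 47, 49, 53, 54, 59]:

lo=0, hi=14, mid=7, arr[mid]=34 -> 34 > 30, search left half
lo=0, hi=6, mid=3, arr[mid]=24 -> 24 < 30, search right half
lo=4, hi=6, mid=5, arr[mid]=28 -> 28 < 30, search right half
lo=6, hi=6, mid=6, arr[mid]=30 -> Found target at index 6!

Binary search finds 30 at index 6 after 4 comparisons. The search repeatedly halves the search space by comparing with the middle element.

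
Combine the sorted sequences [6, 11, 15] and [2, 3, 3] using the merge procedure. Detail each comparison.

Merging process:

Compare 6 vs 2: take 2 from right. Merged: [2]
Compare 6 vs 3: take 3 from right. Merged: [2, 3]
Compare 6 vs 3: take 3 from right. Merged: [2, 3, 3]
Append remaining from left: [6, 11, 15]. Merged: [2, 3, 3, 6, 11, 15]

Final merged array: [2, 3, 3, 6, 11, 15]
Total comparisons: 3

The merged array is [2, 3, 3, 6, 11, 15], requiring 3 comparisons. The merge step runs in O(n) time where n is the total number of elements.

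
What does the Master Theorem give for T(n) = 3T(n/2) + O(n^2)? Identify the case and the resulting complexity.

Master Theorem for T(n) = 3T(n/2) + O(n^2):

a = 3, b = 2, c = 2
log_b(a) = log_2(3) = 1.5850

Case 3: c = 2 > log_2(3) = 1.5850
T(n) = O(n^2) = O(n^2)

For T(n) = 3T(n/2) + O(n^2): log_2(3) = 1.5850. This is Case 3 of the Master Theorem (c > log_b(a), work dominated by root), giving O(n^2).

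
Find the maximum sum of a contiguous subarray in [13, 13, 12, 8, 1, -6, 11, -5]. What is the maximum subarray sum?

Using Kadane's algorithm on [13, 13, 12, 8, 1, -6, 11, -5]:

Scanning through the array:
Position 1 (value 13): max_ending_here = 26, max_so_far = 26
Position 2 (value 12): max_ending_here = 38, max_so_far = 38
Position 3 (value 8): max_ending_here = 46, max_so_far = 46
Position 4 (value 1): max_ending_here = 47, max_so_far = 47
Position 5 (value -6): max_ending_here = 41, max_so_far = 47
Position 6 (value 11): max_ending_here = 52, max_so_far = 52
Position 7 (value -5): max_ending_here = 47, max_so_far = 52

Maximum subarray: [13, 13, 12, 8, 1, -6, 11]
Maximum sum: 52

The maximum subarray is [13, 13, 12, 8, 1, -6, 11] with sum 52. This subarray runs from index 0 to index 6.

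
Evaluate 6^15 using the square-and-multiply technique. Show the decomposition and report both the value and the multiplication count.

Computing 6^15 by squaring (build up from 6^1; each line after the first costs one multiplication):

6^1 = 6
6^2 = (6^1)^2 = 6^2 = 36
6^3 = 6 * 6^2 = 6 * 36 = 216
6^6 = (6^3)^2 = 216^2 = 46656
6^7 = 6 * 6^6 = 6 * 46656 = 279936
6^14 = (6^7)^2 = 279936^2 = 78364164096
6^15 = 6 * 6^14 = 6 * 78364164096 = 470184984576

Result: 470184984576
Multiplications needed: 6 (6 lines after 6^1)

6^15 = 470184984576. Using exponentiation by squaring, this requires 6 multiplications. The key idea: if the exponent is even, square the half-power; if odd, multiply by the base once.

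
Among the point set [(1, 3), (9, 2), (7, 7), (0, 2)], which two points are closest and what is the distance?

Computing all pairwise distances among 4 points:

d((1, 3), (9, 2)) = 8.0623
d((1, 3), (7, 7)) = 7.2111
d((1, 3), (0, 2)) = 1.4142 <-- minimum
d((9, 2), (7, 7)) = 5.3852
d((9, 2), (0, 2)) = 9.0
d((7, 7), (0, 2)) = 8.6023

Closest pair: (1, 3) and (0, 2) with distance 1.4142

The closest pair is (1, 3) and (0, 2) with Euclidean distance 1.4142. For 4 points, brute-force pairwise comparison is shown above. For large n, the divide-and-conquer algorithm (sort by x, recurse on halves, check the dividing strip) achieves O(n log n).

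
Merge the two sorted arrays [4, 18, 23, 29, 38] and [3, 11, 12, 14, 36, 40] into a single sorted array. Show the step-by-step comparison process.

Merging process:

Compare 4 vs 3: take 3 from right. Merged: [3]
Compare 4 vs 11: take 4 from left. Merged: [3, 4]
Compare 18 vs 11: take 11 from right. Merged: [3, 4, 11]
Compare 18 vs 12: take 12 from right. Merged: [3, 4, 11, 12]
Compare 18 vs 14: take 14 from right. Merged: [3, 4, 11, 12, 14]
Compare 18 vs 36: take 18 from left. Merged: [3, 4, 11, 12, 14, 18]
Compare 23 vs 36: take 23 from left. Merged: [3, 4, 11, 12, 14, 18, 23]
Compare 29 vs 36: take 29 from left. Merged: [3, 4, 11, 12, 14, 18, 23, 29]
Compare 38 vs 36: take 36 from right. Merged: [3, 4, 11, 12, 14, 18, 23, 29, 36]
Compare 38 vs 40: take 38 from left. Merged: [3, 4, 11, 12, 14, 18, 23, 29, 36, 38]
Append remaining from right: [40]. Merged: [3, 4, 11, 12, 14, 18, 23, 29, 36, 38, 40]

Final merged array: [3, 4, 11, 12, 14, 18, 23, 29, 36, 38, 40]
Total comparisons: 10

The merged array is [3, 4, 11, 12, 14, 18, 23, 29, 36, 38, 40], requiring 10 comparisons. The merge step runs in O(n) time where n is the total number of elements.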